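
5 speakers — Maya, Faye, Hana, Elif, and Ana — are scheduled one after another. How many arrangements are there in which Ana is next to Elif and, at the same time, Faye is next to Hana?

Treat {Ana,Elif} as one block (2 orders) and {Faye,Hana} as another (2 orders).
That leaves 3 units to arrange: 2 × 2 × 3! = 4 × 6 = 24.

24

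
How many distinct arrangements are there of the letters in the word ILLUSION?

ILLUSION has 8 letters with I appearing twice and L appearing twice.
Dividing 8! = 40320 by 2!·2! = 4 for the repeated letters gives 10080.

10080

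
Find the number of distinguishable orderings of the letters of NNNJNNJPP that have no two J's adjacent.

588

There are 9!/(5!·2!·2!) = 756 arrangements of NNNJNNJPP in total.
If the two J's are adjacent, glue them into one block, leaving 8 items to arrange: (8)!/(5!·2!) = 168 ways.
Hence 756 − 168 = 588.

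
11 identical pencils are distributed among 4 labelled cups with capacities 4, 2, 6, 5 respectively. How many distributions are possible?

59

Ignoring the caps, the number of non-negative solutions to x_1+…+x_4 = 11 is C(14,3) = 364.
Subtract solutions that violate a single cap (substitute x_i' = x_i − (cap_i+1)): x_1 ≥ 5 gives C(9,3) = 84; x_2 ≥ 3 gives C(11,3) = 165; x_3 ≥ 7 gives C(7,3) = 35; x_4 ≥ 6 gives C(8,3) = 56. Together 340.
Add back pairs where two caps are both exceeded: 20 + 0 + 1 + 4 + 10 + 0 = 35.
By inclusion–exclusion the count is 364 − 340 + 35 = 59.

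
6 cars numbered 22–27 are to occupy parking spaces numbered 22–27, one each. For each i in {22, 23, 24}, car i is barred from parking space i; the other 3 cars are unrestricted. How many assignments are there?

Let Aᵢ (for i ∈ {22, 23, 24}) be the placements that put car i in its forbidden parking space. Any j of these fix j positions, leaving (6−j)! ways to fill the rest, and there are C(3,j) ways to pick which j.
By inclusion–exclusion, the number of valid placements is Σ_{j=0}^{3} (−1)^j C(3,j)·(6−j)!.
Computing: 720 − 360 + 72 − 6 = 426.

426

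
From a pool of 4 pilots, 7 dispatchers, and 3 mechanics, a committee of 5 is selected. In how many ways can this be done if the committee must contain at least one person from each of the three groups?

1288

With no constraint there are C(14,5) = 2002 possible selections.
Selections missing a whole group: no pilots → C(10,5) = 252; no dispatchers → C(7,5) = 21; no mechanics → C(11,5) = 462.
Add back selections omitting two groups (i.e. drawn from a single group): C(4,5) + C(7,5) + C(3,5) = 21.
By inclusion–exclusion: 2002 − 735 + 21 = 1288.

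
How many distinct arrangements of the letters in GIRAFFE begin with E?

360

Fix E in the first position and arrange the remaining 6 letters.
Those 6 letters have F appearing twice, giving (6)!/(2!) = 360.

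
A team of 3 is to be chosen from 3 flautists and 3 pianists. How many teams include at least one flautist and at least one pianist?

18

Total 3-person selections from all 6: C(6,3) = 20.
Selections missing a whole group: no flautists → C(3,3) = 1; no pianists → C(3,3) = 1.
Both groups omitted at once is impossible, so 20 − 2 = 18.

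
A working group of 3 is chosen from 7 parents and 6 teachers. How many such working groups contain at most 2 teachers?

266

Split by how many teachers are chosen (0 through 2).
Sum: C(6,0)·C(7,3) + C(6,1)·C(7,2) + C(6,2)·C(7,1) = 35 + 126 + 105 = 266.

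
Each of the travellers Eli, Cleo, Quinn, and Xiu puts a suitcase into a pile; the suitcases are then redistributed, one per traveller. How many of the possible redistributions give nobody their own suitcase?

Count assignments avoiding every fixed point. For any j of the 4 travellers fixed to their own suitcase, the other 4−j can be arranged in (4−j)! ways.
By inclusion–exclusion this is Σ_{j=0}^{4} (−1)^j C(4,j)·(4−j)!.
Computing: 24 − 24 + 12 − 4 + 1 = 9.

9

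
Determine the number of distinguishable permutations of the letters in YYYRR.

The 5 letters of YYYRR have repeats: R appearing twice and Y appearing 3 times.
So there are 5! / (3!·2!) = 10 distinguishable arrangements.

10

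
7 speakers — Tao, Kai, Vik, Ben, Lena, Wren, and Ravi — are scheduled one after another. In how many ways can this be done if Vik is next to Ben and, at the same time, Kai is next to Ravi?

Treat {Vik,Ben} as one block (2 orders) and {Kai,Ravi} as another (2 orders).
That leaves 5 units to arrange: 2 × 2 × 5! = 4 × 120 = 480.

480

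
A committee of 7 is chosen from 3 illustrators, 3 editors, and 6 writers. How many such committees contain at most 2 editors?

Split by how many editors are chosen (0 through 2).
Sum: C(3,0)·C(9,7) + C(3,1)·C(9,6) + C(3,2)·C(9,5) = 36 + 252 + 378 = 666.

666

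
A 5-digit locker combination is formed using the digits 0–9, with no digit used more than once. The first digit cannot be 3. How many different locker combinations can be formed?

The first digit has 10−1 = 9 choices (anything except 3).
The remaining 4 digits are filled from the other 9 symbols without repetition: 9 × 8 × 7 × 6 = 3024.
Total: 9 × 3024 = 27216.

27216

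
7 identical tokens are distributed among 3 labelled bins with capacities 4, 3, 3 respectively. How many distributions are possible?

Without the upper bounds there are C(9,2) = 36 ways to split 7 among 3 bins.
Subtract solutions that violate a single cap (substitute x_i' = x_i − (cap_i+1)): x_1 ≥ 5 gives C(4,2) = 6; x_2 ≥ 4 gives C(5,2) = 10; x_3 ≥ 4 gives C(5,2) = 10. Together 26.
No two caps can be exceeded simultaneously, so the pair terms are all 0.
By inclusion–exclusion the count is 36 − 26 + 0 = 10.

10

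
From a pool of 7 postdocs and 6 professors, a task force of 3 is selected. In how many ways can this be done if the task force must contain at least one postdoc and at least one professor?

With no constraint there are C(13,3) = 286 possible selections.
Selections missing a whole group: no postdocs → C(6,3) = 20; no professors → C(7,3) = 35.
Both groups omitted at once is impossible, so 286 − 55 = 231.

231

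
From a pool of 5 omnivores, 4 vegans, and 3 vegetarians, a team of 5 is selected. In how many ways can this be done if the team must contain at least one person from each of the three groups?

590

With no constraint there are C(12,5) = 792 possible selections.
Subtract selections that omit an entire group: no omnivores → C(7,5) = 21; no vegans → C(8,5) = 56; no vegetarians → C(9,5) = 126.
Add back selections omitting two groups (i.e. drawn from a single group): C(5,5) + C(4,5) + C(3,5) = 1.
By inclusion–exclusion: 792 − 203 + 1 = 590.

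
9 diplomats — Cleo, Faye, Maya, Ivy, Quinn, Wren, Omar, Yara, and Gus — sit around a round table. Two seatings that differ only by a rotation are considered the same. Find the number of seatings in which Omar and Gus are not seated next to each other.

30240

Without the restriction there are (8)! = 40320 seatings.
Seatings with Omar beside Gus: treat them as a block with 2 internal orders, giving 2 × (7)! = 10080.
Subtracting, 40320 − 10080 = 30240.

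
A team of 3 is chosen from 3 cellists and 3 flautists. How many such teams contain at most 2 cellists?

19

Split by how many cellists are chosen (0 through 2).
Sum: C(3,0)·C(3,3) + C(3,1)·C(3,2) + C(3,2)·C(3,1) = 1 + 9 + 9 = 19.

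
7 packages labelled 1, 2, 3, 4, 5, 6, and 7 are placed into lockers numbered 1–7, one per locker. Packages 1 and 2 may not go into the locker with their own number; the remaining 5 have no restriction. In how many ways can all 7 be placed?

Let Aᵢ (for i ∈ {1, 2}) be the placements that put package i in its forbidden locker. Any j of these fix j positions, leaving (7−j)! ways to fill the rest, and there are C(2,j) ways to pick which j.
By inclusion–exclusion, the number of valid placements is Σ_{j=0}^{2} (−1)^j C(2,j)·(7−j)!.
Computing: 5040 − 1440 + 120 = 3720.

3720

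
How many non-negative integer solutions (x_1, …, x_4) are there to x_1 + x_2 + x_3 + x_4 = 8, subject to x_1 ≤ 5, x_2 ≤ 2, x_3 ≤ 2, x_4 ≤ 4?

Ignoring the caps, the number of non-negative solutions to x_1+…+x_4 = 8 is C(11,3) = 165.
Subtract solutions that violate a single cap (substitute x_i' = x_i − (cap_i+1)): x_1 ≥ 6 gives C(5,3) = 10; x_2 ≥ 3 gives C(8,3) = 56; x_3 ≥ 3 gives C(8,3) = 56; x_4 ≥ 5 gives C(6,3) = 20. Together 142.
Add back pairs where two caps are both exceeded: 0 + 0 + 0 + 10 + 1 + 1 = 12.
By inclusion–exclusion the count is 165 − 142 + 12 = 35.

35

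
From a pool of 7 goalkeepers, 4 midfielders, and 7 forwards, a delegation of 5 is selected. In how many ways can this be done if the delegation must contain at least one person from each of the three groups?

5684

With no constraint there are C(18,5) = 8568 possible selections.
Selections missing a whole group: no goalkeepers → C(11,5) = 462; no midfielders → C(14,5) = 2002; no forwards → C(11,5) = 462.
Add back selections omitting two groups (i.e. drawn from a single group): C(7,5) + C(4,5) + C(7,5) = 42.
By inclusion–exclusion: 8568 − 2926 + 42 = 5684.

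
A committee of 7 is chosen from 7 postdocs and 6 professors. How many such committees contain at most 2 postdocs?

Split by how many postdocs are chosen (0 through 2).
Sum: C(7,0)·C(6,7) + C(7,1)·C(6,6) + C(7,2)·C(6,5) = 0 + 7 + 126 = 133.

133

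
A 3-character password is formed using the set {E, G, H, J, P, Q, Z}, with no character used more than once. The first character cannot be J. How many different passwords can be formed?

The first character has 7−1 = 6 choices (anything except J).
The remaining 2 characters are filled from the other 6 symbols without repetition: 6 × 5 = 30.
Total: 6 × 30 = 180.

180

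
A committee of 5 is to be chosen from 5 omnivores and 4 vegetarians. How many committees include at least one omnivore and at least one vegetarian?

With no constraint there are C(9,5) = 126 possible selections.
Selections missing a whole group: no omnivores → C(4,5) = 0; no vegetarians → C(5,5) = 1.
Both groups omitted at once is impossible, so 126 − 1 = 125.

125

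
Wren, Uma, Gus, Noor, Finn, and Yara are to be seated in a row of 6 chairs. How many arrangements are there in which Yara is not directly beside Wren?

480

Of the 6! = 720 arrangements, those with Yara and Wren adjacent number 2 × 5! = 240 (treat the pair as a block with 2 internal orders).
Complementary counting: 720 − 240 = 480.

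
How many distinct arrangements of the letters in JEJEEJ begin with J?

10

With the first slot taken by J, it remains to arrange the other 5 letters (EJEEJ).
Those 5 letters have E appearing 3 times and J appearing twice, giving (5)!/(3!·2!) = 10.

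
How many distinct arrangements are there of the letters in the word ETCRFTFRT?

15120

ETCRFTFRT has 9 letters with F appearing twice, R appearing twice, and T appearing 3 times.
Dividing 9! = 362880 by 3!·2!·2! = 24 for the repeated letters gives 15120.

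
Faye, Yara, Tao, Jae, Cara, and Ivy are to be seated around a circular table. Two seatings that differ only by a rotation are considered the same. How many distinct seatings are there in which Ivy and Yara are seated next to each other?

48

Treat {Ivy, Yara} as one unit (2 internal orders) and seat the resulting 5 units around the table: (4)! circular arrangements.
So 2 × (4)! = 2 × 24 = 48.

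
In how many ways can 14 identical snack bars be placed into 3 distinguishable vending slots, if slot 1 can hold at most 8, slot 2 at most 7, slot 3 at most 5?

27

By stars and bars, unrestricted non-negative solutions to x_1+…+x_3 = 14 number C(14+2,2) = 120.
Subtract solutions that violate a single cap (substitute x_i' = x_i − (cap_i+1)): x_1 ≥ 9 gives C(7,2) = 21; x_2 ≥ 8 gives C(8,2) = 28; x_3 ≥ 6 gives C(10,2) = 45. Together 94.
Add back pairs where two caps are both exceeded: 0 + 0 + 1 = 1.
By inclusion–exclusion the count is 120 − 94 + 1 = 27.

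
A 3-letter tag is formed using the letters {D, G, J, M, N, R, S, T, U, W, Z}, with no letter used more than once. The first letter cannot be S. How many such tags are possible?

The first letter has 11−1 = 10 choices (anything except S).
The remaining 2 letters are filled from the other 10 symbols without repetition: 10 × 9 = 90.
Total: 10 × 90 = 900.

900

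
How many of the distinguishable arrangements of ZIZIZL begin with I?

20

Fix I in the first position and arrange the remaining 5 letters.
Those 5 letters have Z appearing 3 times, giving (5)!/(3!) = 20.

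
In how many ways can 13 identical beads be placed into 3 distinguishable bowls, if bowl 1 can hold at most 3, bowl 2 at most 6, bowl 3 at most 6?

By stars and bars, unrestricted non-negative solutions to x_1+…+x_3 = 13 number C(13+2,2) = 105.
Subtract solutions that violate a single cap (substitute x_i' = x_i − (cap_i+1)): x_1 ≥ 4 gives C(11,2) = 55; x_2 ≥ 7 gives C(8,2) = 28; x_3 ≥ 7 gives C(8,2) = 28. Together 111.
Add back pairs where two caps are both exceeded: 6 + 6 + 0 = 12.
By inclusion–exclusion the count is 105 − 111 + 12 = 6.

6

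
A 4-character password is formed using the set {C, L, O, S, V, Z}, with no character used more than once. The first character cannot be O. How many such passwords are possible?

The first character has 6−1 = 5 choices (anything except O).
The remaining 3 characters are filled from the other 5 symbols without repetition: 5 × 4 × 3 = 60.
Total: 5 × 60 = 300.

300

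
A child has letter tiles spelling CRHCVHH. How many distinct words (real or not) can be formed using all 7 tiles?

420

The 7 letters of CRHCVHH have repeats: C appearing twice and H appearing 3 times.
The number of distinct arrangements is 7!/(3!·2!) = 5040/12 = 420.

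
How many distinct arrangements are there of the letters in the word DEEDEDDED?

126

Letter multiplicities in DEEDEDDED: D×5, E×4.
The number of distinct arrangements is 9!/(5!·4!) = 362880/2880 = 126.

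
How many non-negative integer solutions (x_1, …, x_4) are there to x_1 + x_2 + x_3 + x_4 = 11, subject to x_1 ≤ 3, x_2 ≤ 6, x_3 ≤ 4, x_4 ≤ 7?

116

Ignoring the caps, the number of non-negative solutions to x_1+…+x_4 = 11 is C(14,3) = 364.
Subtract solutions that violate a single cap (substitute x_i' = x_i − (cap_i+1)): x_1 ≥ 4 gives C(10,3) = 120; x_2 ≥ 7 gives C(7,3) = 35; x_3 ≥ 5 gives C(9,3) = 84; x_4 ≥ 8 gives C(6,3) = 20. Together 259.
Add back pairs where two caps are both exceeded: 1 + 10 + 0 + 0 + 0 + 0 = 11.
By inclusion–exclusion the count is 364 − 259 + 11 = 116.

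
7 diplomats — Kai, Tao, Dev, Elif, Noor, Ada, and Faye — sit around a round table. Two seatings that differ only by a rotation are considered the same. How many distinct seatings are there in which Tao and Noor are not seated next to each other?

All circular seatings of 7 people number (6)! = 720.
Those with Tao next to Noor: fuse the pair into one unit and seat 6 units around a circle — 2·(5)! = 240.
Subtracting, 720 − 240 = 480.

480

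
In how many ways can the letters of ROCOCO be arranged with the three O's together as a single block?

Treat the 3 copies of O as a single block. The multiset to arrange is then {OOO, C, C, R}, 4 items in all.
That gives (4)!/(2!) = 12 arrangements.

12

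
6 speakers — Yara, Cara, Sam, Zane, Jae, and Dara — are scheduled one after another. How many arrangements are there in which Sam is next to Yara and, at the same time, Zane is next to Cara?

96

Treat {Sam,Yara} as one block (2 orders) and {Zane,Cara} as another (2 orders).
That leaves 4 units to arrange: 2 × 2 × 4! = 4 × 24 = 96.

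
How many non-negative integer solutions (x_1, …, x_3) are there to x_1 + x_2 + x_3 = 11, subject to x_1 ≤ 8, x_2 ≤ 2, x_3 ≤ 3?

6

By stars and bars, unrestricted non-negative solutions to x_1+…+x_3 = 11 number C(11+2,2) = 78.
Subtract solutions that violate a single cap (substitute x_i' = x_i − (cap_i+1)): x_1 ≥ 9 gives C(4,2) = 6; x_2 ≥ 3 gives C(10,2) = 45; x_3 ≥ 4 gives C(9,2) = 36. Together 87.
Add back pairs where two caps are both exceeded: 0 + 0 + 15 = 15.
By inclusion–exclusion the count is 78 − 87 + 15 = 6.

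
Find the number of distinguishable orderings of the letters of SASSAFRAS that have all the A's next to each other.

Treat the 3 copies of A as a single block. The multiset to arrange is then {AAA, F, R, S, S, S, S}, 7 items in all.
That gives (7)!/(4!) = 210 arrangements.

210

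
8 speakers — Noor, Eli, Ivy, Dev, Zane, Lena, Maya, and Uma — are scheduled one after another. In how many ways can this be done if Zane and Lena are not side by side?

There are 8! = 40320 arrangements in all. If Zane and Lena are adjacent, merging them into one block gives 2·(7)! = 10080 arrangements.
So 40320 − 10080 = 30240 arrangements keep them apart.

30240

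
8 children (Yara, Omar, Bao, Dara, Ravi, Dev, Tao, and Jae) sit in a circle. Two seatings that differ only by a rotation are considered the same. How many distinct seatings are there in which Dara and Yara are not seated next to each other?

3600

All circular seatings of 8 people number (7)! = 5040.
Seatings with Dara beside Yara: treat them as a block with 2 internal orders, giving 2 × (6)! = 1440.
Subtracting, 5040 − 1440 = 3600.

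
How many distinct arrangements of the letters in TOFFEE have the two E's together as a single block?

60

Treat the 2 copies of E as a single block. The multiset to arrange is then {EE, F, F, O, T}, 5 items in all.
That gives (5)!/(2!) = 60 arrangements.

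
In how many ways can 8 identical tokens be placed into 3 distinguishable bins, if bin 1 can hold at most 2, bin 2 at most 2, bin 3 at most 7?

By stars and bars, unrestricted non-negative solutions to x_1+…+x_3 = 8 number C(8+2,2) = 45.
Subtract solutions that violate a single cap (substitute x_i' = x_i − (cap_i+1)): x_1 ≥ 3 gives C(7,2) = 21; x_2 ≥ 3 gives C(7,2) = 21; x_3 ≥ 8 gives C(2,2) = 1. Together 43.
Add back pairs where two caps are both exceeded: 6 + 0 + 0 = 6.
By inclusion–exclusion the count is 45 − 43 + 6 = 8.

8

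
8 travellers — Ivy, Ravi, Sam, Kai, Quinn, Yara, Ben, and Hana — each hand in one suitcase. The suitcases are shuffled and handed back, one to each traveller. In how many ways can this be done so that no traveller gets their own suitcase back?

Let Aᵢ be the assignments in which traveller i gets their own suitcase. We want the size of the complement of A₁∪…∪A_8.
By inclusion–exclusion this is Σ_{j=0}^{8} (−1)^j C(8,j)·(8−j)!.
Computing: 40320 − 40320 + 20160 − 6720 + 1680 − 336 + 56 − 8 + 1 = 14833.

14833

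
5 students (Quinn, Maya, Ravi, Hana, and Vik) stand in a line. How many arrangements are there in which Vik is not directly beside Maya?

72

Of the 5! = 120 arrangements, those with Vik and Maya adjacent number 2 × 4! = 48 (treat the pair as a block with 2 internal orders).
So 120 − 48 = 72 arrangements keep them apart.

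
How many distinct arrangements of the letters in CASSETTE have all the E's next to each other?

Treat the 2 copies of E as a single block. The multiset to arrange is then {EE, A, C, S, S, T, T}, 7 items in all.
That gives (7)!/(2!·2!) = 1260 arrangements.

1260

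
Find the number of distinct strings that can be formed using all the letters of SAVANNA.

The 7 letters of SAVANNA have repeats: A appearing 3 times and N appearing twice.
So there are 7! / (3!·2!) = 420 distinguishable arrangements.

420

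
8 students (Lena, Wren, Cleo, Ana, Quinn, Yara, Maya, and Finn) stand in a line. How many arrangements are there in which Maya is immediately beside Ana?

10080

Glue Maya and Ana into one block (2 internal orders), leaving 7 units to arrange in a row.
So the count is 2·(7)! = 10080.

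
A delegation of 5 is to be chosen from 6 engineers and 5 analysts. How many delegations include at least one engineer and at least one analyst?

455

With no constraint there are C(11,5) = 462 possible selections.
Subtract selections that omit an entire group: no engineers → C(5,5) = 1; no analysts → C(6,5) = 6.
Both groups omitted at once is impossible, so 462 − 7 = 455.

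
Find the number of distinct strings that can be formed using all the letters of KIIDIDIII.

KIIDIDIII has 9 letters with D appearing twice and I appearing 6 times.
The number of distinct arrangements is 9!/(6!·2!) = 362880/1440 = 252.

252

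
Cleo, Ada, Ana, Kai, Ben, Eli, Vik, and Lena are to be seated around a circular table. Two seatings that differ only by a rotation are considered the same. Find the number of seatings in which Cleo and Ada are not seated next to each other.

Without the restriction there are (7)! = 5040 seatings.
Those with Cleo next to Ada: fuse the pair into one unit and seat 7 units around a circle — 2·(6)! = 1440.
Subtracting, 5040 − 1440 = 3600.

3600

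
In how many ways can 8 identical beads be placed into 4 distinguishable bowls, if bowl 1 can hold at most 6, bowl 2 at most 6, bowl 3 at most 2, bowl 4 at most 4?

Ignoring the caps, the number of non-negative solutions to x_1+…+x_4 = 8 is C(11,3) = 165.
Subtract solutions that violate a single cap (substitute x_i' = x_i − (cap_i+1)): x_1 ≥ 7 gives C(4,3) = 4; x_2 ≥ 7 gives C(4,3) = 4; x_3 ≥ 3 gives C(8,3) = 56; x_4 ≥ 5 gives C(6,3) = 20. Together 84.
Add back pairs where two caps are both exceeded: 0 + 0 + 0 + 0 + 0 + 1 = 1.
By inclusion–exclusion the count is 165 − 84 + 1 = 82.

82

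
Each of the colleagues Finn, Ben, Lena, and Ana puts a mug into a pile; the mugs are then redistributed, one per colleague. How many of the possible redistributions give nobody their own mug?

Count assignments avoiding every fixed point. For any j of the 4 colleagues fixed to their own mug, the other 4−j can be arranged in (4−j)! ways.
By inclusion–exclusion this is Σ_{j=0}^{4} (−1)^j C(4,j)·(4−j)!.
Computing: 24 − 24 + 12 − 4 + 1 = 9.

9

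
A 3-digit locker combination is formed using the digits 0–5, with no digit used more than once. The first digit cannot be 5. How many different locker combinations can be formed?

100

The first digit has 6−1 = 5 choices (anything except 5).
The remaining 2 digits are filled from the other 5 symbols without repetition: 5 × 4 = 20.
Total: 5 × 20 = 100.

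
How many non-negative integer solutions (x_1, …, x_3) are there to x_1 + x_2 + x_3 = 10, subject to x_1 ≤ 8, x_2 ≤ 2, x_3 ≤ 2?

By stars and bars, unrestricted non-negative solutions to x_1+…+x_3 = 10 number C(10+2,2) = 66.
Subtract solutions that violate a single cap (substitute x_i' = x_i − (cap_i+1)): x_1 ≥ 9 gives C(3,2) = 3; x_2 ≥ 3 gives C(9,2) = 36; x_3 ≥ 3 gives C(9,2) = 36. Together 75.
Add back pairs where two caps are both exceeded: 0 + 0 + 15 = 15.
By inclusion–exclusion the count is 66 − 75 + 15 = 6.

6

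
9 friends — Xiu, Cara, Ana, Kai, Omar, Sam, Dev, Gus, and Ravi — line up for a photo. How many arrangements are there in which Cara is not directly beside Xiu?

There are 9! = 362880 arrangements in all. If Cara and Xiu are adjacent, merging them into one block gives 2·(8)! = 80640 arrangements.
So 362880 − 80640 = 282240 arrangements keep them apart.

282240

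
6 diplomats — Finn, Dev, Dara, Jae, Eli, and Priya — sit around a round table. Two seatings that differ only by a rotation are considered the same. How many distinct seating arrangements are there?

Around a circle, 6 distinct people have 6!/6 = (5)! = 120 rotationally distinct seatings.

120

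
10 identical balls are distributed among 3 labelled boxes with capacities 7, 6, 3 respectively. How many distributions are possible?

22

Without the upper bounds there are C(12,2) = 66 ways to split 10 among 3 boxes.
Subtract solutions that violate a single cap (substitute x_i' = x_i − (cap_i+1)): x_1 ≥ 8 gives C(4,2) = 6; x_2 ≥ 7 gives C(5,2) = 10; x_3 ≥ 4 gives C(8,2) = 28. Together 44.
No two caps can be exceeded simultaneously, so the pair terms are all 0.
By inclusion–exclusion the count is 66 − 44 + 0 = 22.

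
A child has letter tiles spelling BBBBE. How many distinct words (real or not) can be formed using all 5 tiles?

Letter multiplicities in BBBBE: B×4, E×1.
So there are 5! / (4!) = 5 distinguishable arrangements.

5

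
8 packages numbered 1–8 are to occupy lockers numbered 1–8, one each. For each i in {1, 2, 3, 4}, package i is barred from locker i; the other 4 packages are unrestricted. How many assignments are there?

Let Aᵢ (for 1 ≤ i ≤ 4) be the placements that put package i in its forbidden locker. Any j of these fix j positions, leaving (8−j)! ways to fill the rest, and there are C(4,j) ways to pick which j.
By inclusion–exclusion, the number of valid placements is Σ_{j=0}^{4} (−1)^j C(4,j)·(8−j)!.
Computing: 40320 − 20160 + 4320 − 480 + 24 = 24024.

24024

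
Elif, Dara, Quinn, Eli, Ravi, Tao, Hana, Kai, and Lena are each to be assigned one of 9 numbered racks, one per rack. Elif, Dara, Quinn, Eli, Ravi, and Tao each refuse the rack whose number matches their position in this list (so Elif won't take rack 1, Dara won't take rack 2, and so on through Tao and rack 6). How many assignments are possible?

Let Aᵢ (for 1 ≤ i ≤ 6) be the placements that put person i in their forbidden rack. Any j of these fix j positions, leaving (9−j)! ways to fill the rest, and there are C(6,j) ways to pick which j.
By inclusion–exclusion, the number of valid placements is Σ_{j=0}^{6} (−1)^j C(6,j)·(9−j)!.
Computing: 362880 − 241920 + 75600 − 14400 + 1800 − 144 + 6 = 183822.

183822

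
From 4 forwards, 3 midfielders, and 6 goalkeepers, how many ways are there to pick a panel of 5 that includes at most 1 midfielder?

882

Split by how many midfielders are chosen (0 through 1).
Sum: C(3,0)·C(10,5) + C(3,1)·C(10,4) = 252 + 630 = 882.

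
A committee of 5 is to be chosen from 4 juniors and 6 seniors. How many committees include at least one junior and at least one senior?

246

Unrestricted: C(10,5) = 252 ways to pick any 5 of the 10.
Selections missing a whole group: no juniors → C(6,5) = 6; no seniors → C(4,5) = 0.
Both groups omitted at once is impossible, so 252 − 6 = 246.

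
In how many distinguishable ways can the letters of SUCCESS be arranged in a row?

SUCCESS has 7 letters with C appearing twice and S appearing 3 times.
Dividing 7! = 5040 by 3!·2! = 12 for the repeated letters gives 420.

420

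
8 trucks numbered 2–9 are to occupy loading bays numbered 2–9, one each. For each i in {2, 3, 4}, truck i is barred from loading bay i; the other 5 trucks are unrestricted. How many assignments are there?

Let Aᵢ (for i ∈ {2, 3, 4}) be the placements that put truck i in its forbidden loading bay. Any j of these fix j positions, leaving (8−j)! ways to fill the rest, and there are C(3,j) ways to pick which j.
By inclusion–exclusion, the number of valid placements is Σ_{j=0}^{3} (−1)^j C(3,j)·(8−j)!.
Computing: 40320 − 15120 + 2160 − 120 = 27240.

27240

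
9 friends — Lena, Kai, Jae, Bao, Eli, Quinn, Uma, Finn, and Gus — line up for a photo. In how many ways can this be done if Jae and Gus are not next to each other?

282240

There are 9! = 362880 arrangements in all. If Jae and Gus are adjacent, merging them into one block gives 2·(8)! = 80640 arrangements.
Complementary counting: 362880 − 80640 = 282240.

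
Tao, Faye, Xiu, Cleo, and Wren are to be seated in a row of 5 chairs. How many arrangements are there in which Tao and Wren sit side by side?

Treat {Tao, Wren} as a single unit. There are 4 units to order, and the pair itself can be ordered 2 ways.
That gives 2 × 4! = 2 × 24 = 48.

48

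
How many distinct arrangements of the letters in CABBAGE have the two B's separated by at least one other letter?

There are 7!/(2!·2!) = 1260 arrangements of CABBAGE in total.
If the two B's are adjacent, glue them into one block, leaving 6 items to arrange: (6)!/(2!) = 360 ways.
Hence 1260 − 360 = 900.

900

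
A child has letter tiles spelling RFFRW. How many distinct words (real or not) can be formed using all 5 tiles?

RFFRW has 5 letters with F appearing twice and R appearing twice.
Dividing 5! = 120 by 2!·2! = 4 for the repeated letters gives 30.

30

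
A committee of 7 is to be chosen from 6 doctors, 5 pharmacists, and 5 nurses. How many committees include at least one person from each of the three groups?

10660

Unrestricted: C(16,7) = 11440 ways to pick any 7 of the 16.
Subtract selections that omit an entire group: no doctors → C(10,7) = 120; no pharmacists → C(11,7) = 330; no nurses → C(11,7) = 330.
Add back selections omitting two groups (i.e. drawn from a single group): C(6,7) + C(5,7) + C(5,7) = 0.
By inclusion–exclusion: 11440 − 780 + 0 = 10660.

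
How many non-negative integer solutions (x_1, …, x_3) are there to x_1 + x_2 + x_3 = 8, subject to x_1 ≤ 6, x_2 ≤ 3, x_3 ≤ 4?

By stars and bars, unrestricted non-negative solutions to x_1+…+x_3 = 8 number C(8+2,2) = 45.
Subtract solutions that violate a single cap (substitute x_i' = x_i − (cap_i+1)): x_1 ≥ 7 gives C(3,2) = 3; x_2 ≥ 4 gives C(6,2) = 15; x_3 ≥ 5 gives C(5,2) = 10. Together 28.
No two caps can be exceeded simultaneously, so the pair terms are all 0.
By inclusion–exclusion the count is 45 − 28 + 0 = 17.

17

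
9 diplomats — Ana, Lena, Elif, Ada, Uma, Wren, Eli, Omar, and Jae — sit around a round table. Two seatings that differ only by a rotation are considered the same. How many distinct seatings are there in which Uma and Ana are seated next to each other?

10080

Glue Uma and Ana into a block (2 internal orders). Seating 8 units around a circle gives (7)! arrangements.
So 2 × (7)! = 2 × 5040 = 10080.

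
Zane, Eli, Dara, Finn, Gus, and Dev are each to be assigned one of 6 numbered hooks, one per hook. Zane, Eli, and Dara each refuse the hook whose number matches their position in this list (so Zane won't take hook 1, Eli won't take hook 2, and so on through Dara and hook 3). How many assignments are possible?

426

Let Aᵢ (for i ∈ {1, 2, 3}) be the placements that put person i in their forbidden hook. Any j of these fix j positions, leaving (6−j)! ways to fill the rest, and there are C(3,j) ways to pick which j.
By inclusion–exclusion, the number of valid placements is Σ_{j=0}^{3} (−1)^j C(3,j)·(6−j)!.
Computing: 720 − 360 + 72 − 6 = 426.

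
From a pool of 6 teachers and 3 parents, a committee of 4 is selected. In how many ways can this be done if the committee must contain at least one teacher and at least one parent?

Unrestricted: C(9,4) = 126 ways to pick any 4 of the 9.
Subtract selections that omit an entire group: no teachers → C(3,4) = 0; no parents → C(6,4) = 15.
Both groups omitted at once is impossible, so 126 − 15 = 111.

111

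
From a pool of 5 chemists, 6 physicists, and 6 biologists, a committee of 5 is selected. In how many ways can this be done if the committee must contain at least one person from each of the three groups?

Total 5-person selections from all 17: C(17,5) = 6188.
Subtract selections that omit an entire group: no chemists → C(12,5) = 792; no physicists → C(11,5) = 462; no biologists → C(11,5) = 462.
Add back selections omitting two groups (i.e. drawn from a single group): C(5,5) + C(6,5) + C(6,5) = 13.
By inclusion–exclusion: 6188 − 1716 + 13 = 4485.

4485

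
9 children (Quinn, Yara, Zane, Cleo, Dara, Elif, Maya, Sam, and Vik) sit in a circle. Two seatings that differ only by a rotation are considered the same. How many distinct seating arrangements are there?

Around a circle, 9 distinct people have 9!/9 = (8)! = 40320 rotationally distinct seatings.

40320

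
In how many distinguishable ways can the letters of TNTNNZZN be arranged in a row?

420

The 8 letters of TNTNNZZN have repeats: N appearing 4 times, T appearing twice, and Z appearing twice.
So there are 8! / (4!·2!·2!) = 420 distinguishable arrangements.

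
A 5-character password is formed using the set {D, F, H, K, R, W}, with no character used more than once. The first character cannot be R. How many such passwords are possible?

The first character has 6−1 = 5 choices (anything except R).
The remaining 4 characters are filled from the other 5 symbols without repetition: 5 × 4 × 3 × 2 = 120.
Total: 5 × 120 = 600.

600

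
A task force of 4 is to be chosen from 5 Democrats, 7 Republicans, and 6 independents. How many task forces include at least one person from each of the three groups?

Unrestricted: C(18,4) = 3060 ways to pick any 4 of the 18.
Selections missing a whole group: no Democrats → C(13,4) = 715; no Republicans → C(11,4) = 330; no independents → C(12,4) = 495.
Add back selections omitting two groups (i.e. drawn from a single group): C(5,4) + C(7,4) + C(6,4) = 55.
By inclusion–exclusion: 3060 − 1540 + 55 = 1575.

1575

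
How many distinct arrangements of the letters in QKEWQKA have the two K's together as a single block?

Treat the 2 copies of K as a single block. The multiset to arrange is then {KK, A, E, Q, Q, W}, 6 items in all.
That gives (6)!/(2!) = 360 arrangements.

360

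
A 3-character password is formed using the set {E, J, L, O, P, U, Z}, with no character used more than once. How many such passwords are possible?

Choose and order 3 of the 7 symbols: the first character has 7 options, the next 6, then 5.
That product is 7 × 6 × 5 = 210.

210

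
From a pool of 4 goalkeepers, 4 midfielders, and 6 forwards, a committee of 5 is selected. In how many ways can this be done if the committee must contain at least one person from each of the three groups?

1448

With no constraint there are C(14,5) = 2002 possible selections.
Selections missing a whole group: no goalkeepers → C(10,5) = 252; no midfielders → C(10,5) = 252; no forwards → C(8,5) = 56.
Add back selections omitting two groups (i.e. drawn from a single group): C(4,5) + C(4,5) + C(6,5) = 6.
By inclusion–exclusion: 2002 − 560 + 6 = 1448.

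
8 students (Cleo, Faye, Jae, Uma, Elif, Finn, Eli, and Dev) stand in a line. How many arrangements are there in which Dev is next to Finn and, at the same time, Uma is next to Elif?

Treat {Dev,Finn} as one block (2 orders) and {Uma,Elif} as another (2 orders).
That leaves 6 units to arrange: 2 × 2 × 6! = 4 × 720 = 2880.

2880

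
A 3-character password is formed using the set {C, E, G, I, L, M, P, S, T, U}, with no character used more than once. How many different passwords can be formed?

720

This is a permutation of 3 out of 10: P(10,3) = 10!/7!.
That product is 10 × 9 × 8 = 720.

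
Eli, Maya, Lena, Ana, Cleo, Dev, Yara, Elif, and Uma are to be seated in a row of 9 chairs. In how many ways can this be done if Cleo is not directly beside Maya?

There are 9! = 362880 arrangements in all. If Cleo and Maya are adjacent, merging them into one block gives 2·(8)! = 80640 arrangements.
So 362880 − 80640 = 282240 arrangements keep them apart.

282240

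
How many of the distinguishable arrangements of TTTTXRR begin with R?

With the first slot taken by R, it remains to arrange the other 6 letters (TTTTXR).
Those 6 letters have T appearing 4 times, giving (6)!/(4!) = 30.

30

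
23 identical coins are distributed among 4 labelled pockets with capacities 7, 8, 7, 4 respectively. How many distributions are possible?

Without the upper bounds there are C(26,3) = 2600 ways to split 23 among 4 pockets.
Subtract solutions that violate a single cap (substitute x_i' = x_i − (cap_i+1)): x_1 ≥ 8 gives C(18,3) = 816; x_2 ≥ 9 gives C(17,3) = 680; x_3 ≥ 8 gives C(18,3) = 816; x_4 ≥ 5 gives C(21,3) = 1330. Together 3642.
Add back pairs where two caps are both exceeded: 84 + 120 + 286 + 84 + 220 + 286 = 1080.
Subtract triples: 0 + 4 + 10 + 4 = 18.
By inclusion–exclusion the count is 2600 − 3642 + 1080 − 18 = 20.

20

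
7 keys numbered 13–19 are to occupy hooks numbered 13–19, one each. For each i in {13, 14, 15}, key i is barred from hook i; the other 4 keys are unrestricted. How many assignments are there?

Let Aᵢ (for i ∈ {13, 14, 15}) be the placements that put key i in its forbidden hook. Any j of these fix j positions, leaving (7−j)! ways to fill the rest, and there are C(3,j) ways to pick which j.
By inclusion–exclusion, the number of valid placements is Σ_{j=0}^{3} (−1)^j C(3,j)·(7−j)!.
Computing: 5040 − 2160 + 360 − 24 = 3216.

3216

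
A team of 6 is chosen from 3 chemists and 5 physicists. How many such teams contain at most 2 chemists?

18

Split by how many chemists are chosen (0 through 2).
Sum: C(3,0)·C(5,6) + C(3,1)·C(5,5) + C(3,2)·C(5,4) = 0 + 3 + 15 = 18.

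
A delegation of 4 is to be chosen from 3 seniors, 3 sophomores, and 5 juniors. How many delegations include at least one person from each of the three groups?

180

Total 4-person selections from all 11: C(11,4) = 330.
Selections missing a whole group: no seniors → C(8,4) = 70; no sophomores → C(8,4) = 70; no juniors → C(6,4) = 15.
Add back selections omitting two groups (i.e. drawn from a single group): C(3,4) + C(3,4) + C(5,4) = 5.
By inclusion–exclusion: 330 − 155 + 5 = 180.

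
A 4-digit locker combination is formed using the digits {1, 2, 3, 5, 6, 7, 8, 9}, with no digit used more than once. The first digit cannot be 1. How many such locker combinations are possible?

1470

The first digit has 8−1 = 7 choices (anything except 1).
The remaining 3 digits are filled from the other 7 symbols without repetition: 7 × 6 × 5 = 210.
Total: 7 × 210 = 1470.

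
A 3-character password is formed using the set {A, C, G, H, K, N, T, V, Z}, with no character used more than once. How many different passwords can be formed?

Choose and order 3 of the 9 symbols: the first character has 9 options, the next 8, then 7.
That product is 9 × 8 × 7 = 504.

504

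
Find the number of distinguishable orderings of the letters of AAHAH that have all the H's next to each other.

Treat the 2 copies of H as a single block. The multiset to arrange is then {HH, A, A, A}, 4 items in all.
That gives (4)!/(3!) = 4 arrangements.

4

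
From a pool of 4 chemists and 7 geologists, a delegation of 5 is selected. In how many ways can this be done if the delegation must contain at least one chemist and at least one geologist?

Total 5-person selections from all 11: C(11,5) = 462.
Subtract selections that omit an entire group: no chemists → C(7,5) = 21; no geologists → C(4,5) = 0.
Both groups omitted at once is impossible, so 462 − 21 = 441.

441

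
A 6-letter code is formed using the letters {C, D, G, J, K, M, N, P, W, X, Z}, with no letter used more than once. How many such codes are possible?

Choose and order 6 of the 11 symbols: the first letter has 11 options, the next 10, and so on down to 6.
That product is 11 × 10 × 9 × 8 × 7 × 6 = 332640.

332640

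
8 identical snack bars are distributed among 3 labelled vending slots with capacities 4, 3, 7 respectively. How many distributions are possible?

19

By stars and bars, unrestricted non-negative solutions to x_1+…+x_3 = 8 number C(8+2,2) = 45.
Subtract solutions that violate a single cap (substitute x_i' = x_i − (cap_i+1)): x_1 ≥ 5 gives C(5,2) = 10; x_2 ≥ 4 gives C(6,2) = 15; x_3 ≥ 8 gives C(2,2) = 1. Together 26.
No two caps can be exceeded simultaneously, so the pair terms are all 0.
By inclusion–exclusion the count is 45 − 26 + 0 = 19.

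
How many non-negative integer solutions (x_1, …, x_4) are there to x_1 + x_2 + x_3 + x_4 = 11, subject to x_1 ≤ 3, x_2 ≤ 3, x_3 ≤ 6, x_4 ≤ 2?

19

Without the upper bounds there are C(14,3) = 364 ways to split 11 among 4 variables.
Subtract solutions that violate a single cap (substitute x_i' = x_i − (cap_i+1)): x_1 ≥ 4 gives C(10,3) = 120; x_2 ≥ 4 gives C(10,3) = 120; x_3 ≥ 7 gives C(7,3) = 35; x_4 ≥ 3 gives C(11,3) = 165. Together 440.
Add back pairs where two caps are both exceeded: 20 + 1 + 35 + 1 + 35 + 4 = 96.
Subtract triples: 0 + 1 + 0 + 0 = 1.
By inclusion–exclusion the count is 364 − 440 + 96 − 1 = 19.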